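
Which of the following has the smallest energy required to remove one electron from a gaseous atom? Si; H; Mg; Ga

Ga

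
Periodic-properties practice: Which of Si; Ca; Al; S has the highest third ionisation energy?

Ca

The third ionization energy removes an electron from the +2 ion. For each element: Si²⁺ still has 2 valence electrons; Ca²⁺ is the bare [Ar] core; Al²⁺ still has 1 valence electron; S²⁺ still has 4 valence electrons.
Pulling an electron out of a noble-gas core costs far more than removing a remaining valence electron, so Ca sits at the high end of IE_3.
Valence configurations: Si²⁺ [Ne]3s², Al²⁺ [Ne]3s¹, S²⁺ [Ne]3s²3p².
Tabulated IE_3 (kJ/mol): Si 3232, Ca 4912, Al 2745, S 3357.
So the third ionization energies run Al < Si < S < Ca.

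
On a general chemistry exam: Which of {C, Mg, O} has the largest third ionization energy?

Mg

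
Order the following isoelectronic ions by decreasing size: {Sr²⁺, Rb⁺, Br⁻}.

Br⁻ > Rb⁺ > Sr²⁺

All of these have 36 electrons, so size is governed by nuclear charge alone: the more protons, the stronger the pull on the same electron cloud, and the smaller the ion.
Nuclear charges: Sr²⁺ (Z=38), Rb⁺ (Z=37), Br⁻ (Z=35).
Largest to smallest: Br⁻ > Rb⁺ > Sr²⁺.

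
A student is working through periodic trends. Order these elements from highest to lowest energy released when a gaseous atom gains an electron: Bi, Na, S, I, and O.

O is in period 2, group 16; Na is in period 3, group 1; S is in period 3, group 16; I is in period 5, group 17; Bi is in period 6, group 15.
Atoms with high Z_eff and room in the valence shell (especially the halogens) have the most exothermic electron affinities.
These span different periods and groups, so the two trends combine.
Bi > Na: period and group pull opposite ways; the across-period shift dominates (91 vs 53 kJ/mol).
O > Bi: relative to Bi, both the across-period and down-group shifts push O's electron affinity up.
S > O: this pair runs against the simple trend — see the exception note.
I > S: the two effects oppose for this pair; the across-period effect wins (295 vs 200 kJ/mol).
Note the exception: S has a higher electron affinity than O, contrary to the simple trend — the compact 2p subshell of O repels the added electron more than S's larger 3p does.
For reference (kJ/mol): O 141, Na 53, S 200, I 295, Bi 91.
So from highest to lowest: I > S > O > Bi > Na.

I, S, O, Bi, Na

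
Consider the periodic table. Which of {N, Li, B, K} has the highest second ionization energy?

Li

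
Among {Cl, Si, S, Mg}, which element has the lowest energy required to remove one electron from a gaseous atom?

Mg is in period 3, group 2; Si is in period 3, group 14; S is in period 3, group 16; Cl is in period 3, group 17.
First ionization energy rises across a period (greater Z_eff holds electrons more tightly) and falls down a group (valence electrons are farther from the nucleus).
All lie in period 3, so first ionization energy increases left to right.
The lowest energy required to remove one electron from a gaseous atom among these belongs to Mg.

Mg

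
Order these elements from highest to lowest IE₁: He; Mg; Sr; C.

Removing the outermost electron gets harder across a period and easier down a group.
Here both period and group differ, so the two effects have to be weighed against each other.
Mg > Sr: Mg sits above Sr in group 2, so the down-group effect alone puts Mg higher.
C > Mg: both effects reinforce here, so C is clearly the higher of the two.
He > C: both effects reinforce here, so He is clearly the higher of the two.
Tabulated first ionization energy (kJ/mol): He 2372, C 1086, Mg 738, Sr 550.
So from highest to lowest: He > C > Mg > Sr.

He, C, Mg, Sr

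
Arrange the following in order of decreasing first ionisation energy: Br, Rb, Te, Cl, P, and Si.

Cl > Br > P > Te > Si > Rb

Si is in period 3, group 14; P is in period 3, group 15; Cl is in period 3, group 17; Br is in period 4, group 17; Rb is in period 5, group 1; Te is in period 5, group 16.
First ionization energy rises across a period (greater Z_eff holds electrons more tightly) and falls down a group (valence electrons are farther from the nucleus).
These span different periods and groups, so the two trends combine.
Si > Rb: relative to Rb, both the across-period and down-group shifts push Si's first ionization energy up.
Te > Si: the two effects oppose for this pair; the across-period effect wins (869 vs 786 kJ/mol).
P > Te: the two effects oppose for this pair; the down-group effect wins (1012 vs 869 kJ/mol).
Br > P: the two effects oppose for this pair; the across-period effect wins (1140 vs 1012 kJ/mol).
Cl > Br: they share group 17; the group trend gives Cl the larger value.
Tabulated first ionization energy (kJ/mol): Si 786, P 1012, Cl 1251, Br 1140, Rb 403, Te 869.
So from highest to lowest: Cl > Br > P > Te > Si > Rb.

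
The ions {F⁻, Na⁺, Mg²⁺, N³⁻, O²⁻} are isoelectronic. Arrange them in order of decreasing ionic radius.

All of these have 10 electrons, so size is governed by nuclear charge alone: the more protons, the stronger the pull on the same electron cloud, and the smaller the ion.
Nuclear charges: Mg²⁺ (Z=12), Na⁺ (Z=11), F⁻ (Z=9), O²⁻ (Z=8), N³⁻ (Z=7).
Largest to smallest: N³⁻ > O²⁻ > F⁻ > Na⁺ > Mg²⁺.

N³⁻ > O²⁻ > F⁻ > Na⁺ > Mg²⁺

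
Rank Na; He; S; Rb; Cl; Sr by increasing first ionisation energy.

He is in period 1, group 18; Na is in period 3, group 1; S is in period 3, group 16; Cl is in period 3, group 17; Rb is in period 5, group 1; Sr is in period 5, group 2.
Removing the outermost electron gets harder across a period and easier down a group.
Neither a single period nor a single group — weigh both effects.
Na > Rb: they share group 1; the group trend gives Na the larger value.
Sr > Na: period and group pull opposite ways; the across-period shift dominates (550 vs 496 kJ/mol).
S > Sr: relative to Sr, both the across-period and down-group shifts push S's first ionization energy up.
Cl > S: both are in period 3; the period trend gives Cl the larger value.
He > Cl: both effects reinforce here, so He is clearly the higher of the two.
Tabulated first ionization energy (kJ/mol): He 2372, Na 496, S 1000, Cl 1251, Rb 403, Sr 550.
So from lowest to highest: Rb < Na < Sr < S < Cl < He.

Rb < Na < Sr < S < Cl < He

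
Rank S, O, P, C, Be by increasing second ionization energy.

Be, P, S, C, O

Consider each +1 ion: S⁺ still has 5 valence electrons; O⁺ still has 5 valence electrons; P⁺ still has 4 valence electrons; C⁺ still has 3 valence electrons; Be⁺ still has 1 valence electron.
All are still removing valence electrons, so compare the +1 ions as you would atoms: IE_2 generally rises across a period (higher Z_eff) and falls down a group (larger shell), subject to the usual subshell exceptions.
Valence configurations: S⁺ [Ne]3s²3p³, O⁺ [He]2s²2p³, P⁺ [Ne]3s²3p², C⁺ [He]2s²2p¹, Be⁺ [He]2s¹.
The numbers (kJ/mol): S 2252, O 3388, P 1907, C 2353, Be 1757.
So the second ionization energies run Be < P < S < C < O.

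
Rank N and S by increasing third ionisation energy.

IE_3 is the cost of taking one more electron from the +2 cation: N²⁺ still has 3 valence electrons; S²⁺ still has 4 valence electrons.
All are still removing valence electrons, so compare the +2 ions as you would atoms: IE_3 generally rises across a period (higher Z_eff) and falls down a group (larger shell), subject to the usual subshell exceptions.
Valence configurations: N²⁺ [He]2s²2p¹, S²⁺ [Ne]3s²3p².
Approximate IE_3 values (kJ/mol): N 4578, S 3357.
Hence IE_3: S < N.

S, N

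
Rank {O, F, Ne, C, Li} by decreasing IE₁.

Li is in period 2, group 1; C is in period 2, group 14; O is in period 2, group 16; F is in period 2, group 17; Ne is in period 2, group 18.
IE₁ increases left→right with effective nuclear charge and decreases top→bottom as the valence shell moves farther out.
All lie in period 2, so first ionization energy increases left to right.
So from highest to lowest: Ne > F > O > C > Li.

Ne > F > O > C > Li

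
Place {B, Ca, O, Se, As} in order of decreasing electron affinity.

Se > O > As > B > Ca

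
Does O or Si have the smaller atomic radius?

O

Moving right in a period, electrons are added to the same shell under a stronger nuclear pull, so atoms get smaller; moving down, a new shell is opened and atoms get larger.
These span different periods and groups, so the two trends combine.
Si > O: relative to O, both the across-period and down-group shifts push Si's atomic radius up.
For reference (pm): O 63, Si 116.
So O has the smaller atomic radius (O < Si).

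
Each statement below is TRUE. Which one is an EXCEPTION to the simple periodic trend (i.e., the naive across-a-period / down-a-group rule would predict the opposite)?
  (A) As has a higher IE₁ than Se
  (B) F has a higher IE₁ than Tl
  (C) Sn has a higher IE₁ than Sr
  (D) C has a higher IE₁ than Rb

The general trend: IE₁ increases across a period and decreases down a group.
(A) As (period 4, group 15) vs Se (period 4, group 16): the stated order contradicts the simple trend.
(B) F (period 2, group 17) vs Tl (period 6, group 13): the stated order agrees with the simple trend.
(C) Sn (period 5, group 14) vs Sr (period 5, group 2): the stated order agrees with the simple trend.
(D) C (period 2, group 14) vs Rb (period 5, group 1): the stated order agrees with the simple trend.
The exception is (A): Se (4p⁴) ionizes more easily than half-filled As (4p³).

(A)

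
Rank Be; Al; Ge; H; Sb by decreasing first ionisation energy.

H > Be > Sb > Ge > Al

Removing the outermost electron gets harder across a period and easier down a group.
These sit on a diagonal, where the across-period and down-group effects partly cancel.
Ge > Al: period and group pull opposite ways; the across-period shift dominates (762 vs 578 kJ/mol).
Sb > Ge: period and group pull opposite ways; the across-period shift dominates (831 vs 762 kJ/mol).
Be > Sb: the two effects oppose for this pair; the down-group effect wins (900 vs 831 kJ/mol).
H > Be: the two effects oppose for this pair; the down-group effect wins (1312 vs 900 kJ/mol).
For reference (kJ/mol): H 1312, Be 900, Al 578, Ge 762, Sb 831.
So from highest to lowest: H > Be > Sb > Ge > Al.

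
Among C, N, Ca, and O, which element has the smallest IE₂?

The second ionization energy removes an electron from the +1 ion. For each element: C⁺ still has 3 valence electrons; N⁺ still has 4 valence electrons; Ca⁺ still has 1 valence electron; O⁺ still has 5 valence electrons.
All are still removing valence electrons, so compare the +1 ions as you would atoms: IE_2 generally rises across a period (higher Z_eff) and falls down a group (larger shell), subject to the usual subshell exceptions.
Valence configurations: C⁺ [He]2s²2p¹, N⁺ [He]2s²2p², Ca⁺ [Ar]4s¹, O⁺ [He]2s²2p³.
Tabulated IE_2 (kJ/mol): C 2353, N 2856, Ca 1145, O 3388.
So the second ionization energies run Ca < C < N < O.

Ca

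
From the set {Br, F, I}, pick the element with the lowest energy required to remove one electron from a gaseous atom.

F is in period 2, group 17; Br is in period 4, group 17; I is in period 5, group 17.
Across a period the outer electron is held more tightly (higher IE₁); down a group it sits in a higher shell, more shielded, and comes off more easily.
All are in group 17, so first ionization energy increases up the group.
The lowest energy required to remove one electron from a gaseous atom among these belongs to I.

I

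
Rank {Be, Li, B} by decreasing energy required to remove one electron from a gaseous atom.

Be > B > Li

Li is in period 2, group 1; Be is in period 2, group 2; B is in period 2, group 13.
Across a period the outer electron is held more tightly (higher IE₁); down a group it sits in a higher shell, more shielded, and comes off more easily.
All lie in period 2; the across-period trend (first ionization energy increases left to right) applies, with the exception below.
Note the exception: Be has a higher first ionization energy than B, contrary to the simple trend — removing B's lone 2p electron is easier than breaking Be's filled 2s².
For reference (kJ/mol): Li 520, Be 900, B 801.
So from highest to lowest: Be > B > Li.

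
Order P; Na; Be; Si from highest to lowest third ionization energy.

Be > Na > Si > P

The third ionization energy removes an electron from the +2 ion. For each element: P²⁺ still has 3 valence electrons; Na²⁺ is already 1 electron into the core; Be²⁺ is the bare [He] core; Si²⁺ still has 2 valence electrons.
Breaking into a closed-shell core is much more expensive than removing a leftover valence electron — Na and Be have the largest IE_3 here.
Valence configurations: P²⁺ [Ne]3s²3p¹, Si²⁺ [Ne]3s².
P²⁺ loses a lone 3p electron whereas Si²⁺ must break into a filled 3s² pair, so IE_3(Si) > IE_3(P) even though P has the higher nuclear charge.
The numbers (kJ/mol): P 2914, Na 6910, Be 14849, Si 3232.
Hence IE_3: P < Si < Na < Be.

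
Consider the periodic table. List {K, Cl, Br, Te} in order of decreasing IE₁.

Cl > Br > Te > K

Cl is in period 3, group 17; K is in period 4, group 1; Br is in period 4, group 17; Te is in period 5, group 16.
Across a period the outer electron is held more tightly (higher IE₁); down a group it sits in a higher shell, more shielded, and comes off more easily.
These span different periods and groups, so the two trends combine.
Te > K: period and group pull opposite ways; the across-period shift dominates (869 vs 419 kJ/mol).
Br > Te: relative to Te, both the across-period and down-group shifts push Br's first ionization energy up.
Cl > Br: Cl sits above Br in group 17, so the down-group effect alone puts Cl higher.
Tabulated first ionization energy (kJ/mol): Cl 1251, K 419, Br 1140, Te 869.
So from highest to lowest: Cl > Br > Te > K.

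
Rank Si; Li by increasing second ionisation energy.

Si < Li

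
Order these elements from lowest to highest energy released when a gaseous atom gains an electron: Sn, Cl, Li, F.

Li < Sn < F < Cl

Li is in period 2, group 1; F is in period 2, group 17; Cl is in period 3, group 17; Sn is in period 5, group 14.
Electron affinity generally becomes more exothermic across a period toward the halogens and less exothermic down a group.
Here both period and group differ, so the two effects have to be weighed against each other.
Sn > Li: the two effects oppose for this pair; the across-period effect wins (107 vs 60 kJ/mol).
F > Sn: both effects reinforce here, so F is clearly the higher of the two.
Cl > F: this pair runs against the simple trend — see the exception note.
Note the exception: Cl has a higher electron affinity than F, contrary to the simple trend — F's small 2p subshell makes the incoming electron feel strong e⁻–e⁻ repulsion, so Cl actually releases more energy on gaining an electron.
Tabulated electron affinity (kJ/mol): Li 60, F 328, Cl 349, Sn 107.
So from lowest to highest: Li < Sn < F < Cl.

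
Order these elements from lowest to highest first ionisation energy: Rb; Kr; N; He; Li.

Rb < Li < Kr < N < He

IE₁ increases left→right with effective nuclear charge and decreases top→bottom as the valence shell moves farther out.
These span different periods and groups, so the two trends combine.
Li > Rb: they share group 1; the group trend gives Li the larger value.
Kr > Li: the two effects oppose for this pair; the across-period effect wins (1351 vs 520 kJ/mol).
N > Kr: the two effects oppose for this pair; the down-group effect wins (1402 vs 1351 kJ/mol).
He > N: both effects reinforce here, so He is clearly the higher of the two.
Tabulated first ionization energy (kJ/mol): He 2372, Li 520, N 1402, Kr 1351, Rb 403.
So from lowest to highest: Rb < Li < Kr < N < He.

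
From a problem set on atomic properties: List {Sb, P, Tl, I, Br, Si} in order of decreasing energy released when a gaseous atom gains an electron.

Br, I, Si, Sb, P, Tl

Si is in period 3, group 14; P is in period 3, group 15; Br is in period 4, group 17; Sb is in period 5, group 15; I is in period 5, group 17; Tl is in period 6, group 13.
EA tends to increase across a period and decrease down a group, though the pattern is less regular than for IE or radius.
Here both period and group differ, so the two effects have to be weighed against each other.
P > Tl: relative to Tl, both the across-period and down-group shifts push P's electron affinity up.
Sb > P: this pair runs against the simple trend — see the exception note.
Si > Sb: the two effects oppose for this pair; the down-group effect wins (134 vs 103 kJ/mol).
I > Si: period and group pull opposite ways; the across-period shift dominates (295 vs 134 kJ/mol).
Br > I: they share group 17; the group trend gives Br the larger value.
Note the exception: Sb has a higher electron affinity than P, contrary to the simple trend — both are half-filled np³, but the pairing/repulsion penalty for the added electron shrinks as the p orbitals become larger and more diffuse down the group, and for Sb that outweighs the weaker nuclear attraction.
Note the exception: Si has a higher electron affinity than P, contrary to the simple trend — adding an electron to P's half-filled 3p³ is unfavourable, so Si (3p²) has the more exothermic EA.
Approximate values (kJ/mol): Si 134, P 72, Br 325, Sb 103, I 295, Tl 19.
So from highest to lowest: Br > I > Si > Sb > P > Tl.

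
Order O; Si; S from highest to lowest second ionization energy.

The second ionization energy removes an electron from the +1 ion. For each element: O⁺ still has 5 valence electrons; Si⁺ still has 3 valence electrons; S⁺ still has 5 valence electrons.
All are still removing valence electrons, so compare the +1 ions as you would atoms: IE_2 generally rises across a period (higher Z_eff) and falls down a group (larger shell), subject to the usual subshell exceptions.
Valence configurations: O⁺ [He]2s²2p³, Si⁺ [Ne]3s²3p¹, S⁺ [Ne]3s²3p³.
The numbers (kJ/mol): O 3388, Si 1577, S 2252.
Putting it together, IE_2: Si < S < O.

O > S > Si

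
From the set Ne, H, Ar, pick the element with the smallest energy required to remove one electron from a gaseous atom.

H

First ionization energy rises across a period (greater Z_eff holds electrons more tightly) and falls down a group (valence electrons are farther from the nucleus).
Neither a single period nor a single group — weigh both effects.
Ar > H: the two effects oppose for this pair; the across-period effect wins (1521 vs 1312 kJ/mol).
Ne > Ar: Ne sits above Ar in group 18, so the down-group effect alone puts Ne higher.
Tabulated first ionization energy (kJ/mol): H 1312, Ne 2081, Ar 1521.
The smallest energy required to remove one electron from a gaseous atom among these belongs to H.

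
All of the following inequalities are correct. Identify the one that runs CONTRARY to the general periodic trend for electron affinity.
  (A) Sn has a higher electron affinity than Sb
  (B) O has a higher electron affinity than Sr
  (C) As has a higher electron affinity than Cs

The general trend: electron affinity increases across a period and decreases down a group.
(A) Sn (period 5, group 14) vs Sb (period 5, group 15): the stated order contradicts the simple trend.
(B) O (period 2, group 16) vs Sr (period 5, group 2): the stated order agrees with the simple trend.
(C) As (period 4, group 15) vs Cs (period 6, group 1): the stated order agrees with the simple trend.
The exception is (A): adding an electron to Sb's half-filled 5p³ is unfavourable, so Sn has the more exothermic EA.

(A)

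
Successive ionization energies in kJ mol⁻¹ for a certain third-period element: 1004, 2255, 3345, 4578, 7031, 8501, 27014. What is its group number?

Group 16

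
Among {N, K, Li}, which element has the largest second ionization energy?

Li

After 1 electron has been removed, what remains? N⁺ still has 4 valence electrons; K⁺ is the bare [Ar] core; Li⁺ is the bare [He] core.
Pulling an electron out of a noble-gas core costs far more than removing a remaining valence electron, so K and Li sit at the high end of IE_2.
Approximate IE_2 values (kJ/mol): N 2856, K 3052, Li 7298.
Hence IE_2: N < K < Li.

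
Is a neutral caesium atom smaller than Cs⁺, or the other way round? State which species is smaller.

Cs⁺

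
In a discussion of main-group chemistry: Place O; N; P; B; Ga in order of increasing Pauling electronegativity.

B is in period 2, group 13; N is in period 2, group 15; O is in period 2, group 16; P is in period 3, group 15; Ga is in period 4, group 13.
EN rises left→right (higher Z_eff, smaller atoms) and falls top→bottom (larger, more shielded atoms).
These span different periods and groups, so the two trends combine.
B > Ga: B sits above Ga in group 13, so the down-group effect alone puts B higher.
P > B: period and group pull opposite ways; the across-period shift dominates (2.19 vs 2.04).
N > P: they share group 15; the group trend gives N the larger value.
O > N: both are in period 2; the period trend gives O the larger value.
Approximate values (Pauling): B 2.04, N 3.04, O 3.44, P 2.19, Ga 1.81.
So from lowest to highest: Ga < B < P < N < O.

Ga, B, P, N, O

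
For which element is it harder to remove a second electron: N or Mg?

N

The second ionization energy removes an electron from the +1 ion. For each element: N⁺ still has 4 valence electrons; Mg⁺ still has 1 valence electron.
All are still removing valence electrons, so compare the +1 ions as you would atoms: IE_2 generally rises across a period (higher Z_eff) and falls down a group (larger shell), subject to the usual subshell exceptions.
Valence configurations: N⁺ [He]2s²2p², Mg⁺ [Ne]3s¹.
Approximate IE_2 values (kJ/mol): N 2856, Mg 1451.
So the second ionization energies run Mg < N.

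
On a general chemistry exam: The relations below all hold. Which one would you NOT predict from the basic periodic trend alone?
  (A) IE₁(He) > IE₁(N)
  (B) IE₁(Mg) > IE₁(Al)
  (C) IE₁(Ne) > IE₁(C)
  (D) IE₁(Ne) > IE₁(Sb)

(B)

The general trend: first ionization energy increases across a period and decreases down a group.
(A) He (period 1, group 18) vs N (period 2, group 15): the stated order agrees with the simple trend.
(B) Mg (period 3, group 2) vs Al (period 3, group 13): the stated order contradicts the simple trend.
(C) Ne (period 2, group 18) vs C (period 2, group 14): the stated order agrees with the simple trend.
(D) Ne (period 2, group 18) vs Sb (period 5, group 15): the stated order agrees with the simple trend.
The exception is (B): Al's single 3p electron is easier to remove than one from Mg's filled 3s².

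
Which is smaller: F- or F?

F

Forming F- adds 1 electron to F. More electron–electron repulsion in the same shell, with unchanged nuclear charge, lets the cloud expand.
An anion is larger than its parent atom: F- > F.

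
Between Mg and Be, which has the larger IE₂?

Consider each +1 ion: Mg⁺ still has 1 valence electron; Be⁺ still has 1 valence electron.
All are still removing valence electrons, so compare the +1 ions as you would atoms: IE_2 generally rises across a period (higher Z_eff) and falls down a group (larger shell), subject to the usual subshell exceptions.
Valence configurations: Mg⁺ [Ne]3s¹, Be⁺ [He]2s¹.
Tabulated IE_2 (kJ/mol): Mg 1451, Be 1757.
Hence IE_2: Mg < Be.

Be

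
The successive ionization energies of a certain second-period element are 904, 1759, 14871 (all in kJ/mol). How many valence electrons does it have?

2

Look for the largest jump between consecutive ionization energies: IE3/IE2 ≈ 8.5, far larger than any earlier ratio.
That jump marks the point where a core electron is being removed. So the atom has 2 valence electrons.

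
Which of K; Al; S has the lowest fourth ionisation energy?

S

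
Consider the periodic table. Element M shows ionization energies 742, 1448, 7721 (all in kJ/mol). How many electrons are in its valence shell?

2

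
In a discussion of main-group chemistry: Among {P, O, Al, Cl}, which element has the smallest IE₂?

Al

The second ionization energy removes an electron from the +1 ion. For each element: P⁺ still has 4 valence electrons; O⁺ still has 5 valence electrons; Al⁺ still has 2 valence electrons; Cl⁺ still has 6 valence electrons.
All are still removing valence electrons, so compare the +1 ions as you would atoms: IE_2 generally rises across a period (higher Z_eff) and falls down a group (larger shell), subject to the usual subshell exceptions.
Valence configurations: P⁺ [Ne]3s²3p², O⁺ [He]2s²2p³, Al⁺ [Ne]3s², Cl⁺ [Ne]3s²3p⁴.
Tabulated IE_2 (kJ/mol): P 1907, O 3388, Al 1817, Cl 2298.
Overall IE_2 order: Al < P < Cl < O.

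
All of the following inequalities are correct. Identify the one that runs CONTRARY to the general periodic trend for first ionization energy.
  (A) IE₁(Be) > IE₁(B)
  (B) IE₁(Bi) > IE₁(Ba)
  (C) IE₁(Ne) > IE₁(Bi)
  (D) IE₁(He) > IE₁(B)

(A)

The general trend: first ionization energy increases across a period and decreases down a group.
(A) Be (period 2, group 2) vs B (period 2, group 13): the stated order contradicts the simple trend.
(B) Bi (period 6, group 15) vs Ba (period 6, group 2): the stated order agrees with the simple trend.
(C) Ne (period 2, group 18) vs Bi (period 6, group 15): the stated order agrees with the simple trend.
(D) He (period 1, group 18) vs B (period 2, group 13): the stated order agrees with the simple trend.
The exception is (A): removing B's lone 2p electron is easier than breaking Be's filled 2s².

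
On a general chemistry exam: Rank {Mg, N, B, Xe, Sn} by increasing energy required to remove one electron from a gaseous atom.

Sn < Mg < B < Xe < N

IE₁ increases left→right with effective nuclear charge and decreases top→bottom as the valence shell moves farther out.
These span different periods and groups, so the two trends combine.
Mg > Sn: period and group pull opposite ways; the down-group shift dominates (738 vs 709 kJ/mol).
B > Mg: both effects reinforce here, so B is clearly the higher of the two.
Xe > B: period and group pull opposite ways; the across-period shift dominates (1170 vs 801 kJ/mol).
N > Xe: period and group pull opposite ways; the down-group shift dominates (1402 vs 1170 kJ/mol).
Tabulated first ionization energy (kJ/mol): B 801, N 1402, Mg 738, Sn 709, Xe 1170.
So from lowest to highest: Sn < Mg < B < Xe < N.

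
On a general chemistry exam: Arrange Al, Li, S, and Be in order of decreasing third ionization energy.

Consider each +2 ion: Al²⁺ still has 1 valence electron; Li²⁺ is already 1 electron into the core; S²⁺ still has 4 valence electrons; Be²⁺ is the bare [He] core.
Core electrons are held far more tightly than valence electrons, so Li and Be top the IE_3 order.
Valence configurations: Al²⁺ [Ne]3s¹, S²⁺ [Ne]3s²3p².
The numbers (kJ/mol): Al 2745, Li 11815, S 3357, Be 14849.
So the third ionization energies run Al < S < Li < Be.

Be > Li > S > Al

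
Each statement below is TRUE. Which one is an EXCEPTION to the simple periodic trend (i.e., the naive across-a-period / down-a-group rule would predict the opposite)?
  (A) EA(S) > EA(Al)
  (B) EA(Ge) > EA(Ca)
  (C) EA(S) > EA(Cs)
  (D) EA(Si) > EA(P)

(D)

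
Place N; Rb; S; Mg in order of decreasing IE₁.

Removing the outermost electron gets harder across a period and easier down a group.
Here both period and group differ, so the two effects have to be weighed against each other.
Mg > Rb: relative to Rb, both the across-period and down-group shifts push Mg's first ionization energy up.
S > Mg: S lies to the right of Mg in period 3, so the across-period effect alone puts S higher.
N > S: period and group pull opposite ways; the down-group shift dominates (1402 vs 1000 kJ/mol).
Approximate values (kJ/mol): N 1402, Mg 738, S 1000, Rb 403.
So from highest to lowest: N > S > Mg > Rb.

N > S > Mg > Rb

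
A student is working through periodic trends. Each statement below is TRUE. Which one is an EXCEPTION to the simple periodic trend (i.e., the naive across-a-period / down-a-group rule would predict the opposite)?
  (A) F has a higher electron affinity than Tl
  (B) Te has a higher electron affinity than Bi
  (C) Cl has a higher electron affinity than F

(C)

The general trend: electron affinity increases across a period and decreases down a group.
(A) F (period 2, group 17) vs Tl (period 6, group 13): the stated order agrees with the simple trend.
(B) Te (period 5, group 16) vs Bi (period 6, group 15): the stated order agrees with the simple trend.
(C) Cl (period 3, group 17) vs F (period 2, group 17): the stated order contradicts the simple trend.
The exception is (C): F's small 2p subshell makes the incoming electron feel strong e⁻–e⁻ repulsion, so Cl actually releases more energy on gaining an electron.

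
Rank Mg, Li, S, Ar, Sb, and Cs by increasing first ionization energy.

Cs < Li < Mg < Sb < S < Ar

Li is in period 2, group 1; Mg is in period 3, group 2; S is in period 3, group 16; Ar is in period 3, group 18; Sb is in period 5, group 15; Cs is in period 6, group 1.
IE₁ increases left→right with effective nuclear charge and decreases top→bottom as the valence shell moves farther out.
Neither a single period nor a single group — weigh both effects.
Li > Cs: they share group 1; the group trend gives Li the larger value.
Mg > Li: the two effects oppose for this pair; the across-period effect wins (738 vs 520 kJ/mol).
Sb > Mg: period and group pull opposite ways; the across-period shift dominates (831 vs 738 kJ/mol).
S > Sb: relative to Sb, both the across-period and down-group shifts push S's first ionization energy up.
Ar > S: both are in period 3; the period trend gives Ar the larger value.
Approximate values (kJ/mol): Li 520, Mg 738, S 1000, Ar 1521, Sb 831, Cs 376.
So from lowest to highest: Cs < Li < Mg < Sb < S < Ar.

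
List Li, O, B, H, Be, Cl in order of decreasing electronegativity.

O > Cl > H > B > Be > Li

H is in period 1, group 1; Li is in period 2, group 1; Be is in period 2, group 2; B is in period 2, group 13; O is in period 2, group 16; Cl is in period 3, group 17.
EN rises left→right (higher Z_eff, smaller atoms) and falls top→bottom (larger, more shielded atoms).
Here both period and group differ, so the two effects have to be weighed against each other.
Be > Li: Be lies to the right of Li in period 2, so the across-period effect alone puts Be higher.
B > Be: both are in period 2; the period trend gives B the larger value.
H > B: period and group pull opposite ways; the down-group shift dominates (2.20 vs 2.04).
Cl > H: period and group pull opposite ways; the across-period shift dominates (3.16 vs 2.20).
O > Cl: the two effects oppose for this pair; the down-group effect wins (3.44 vs 3.16).
For reference (Pauling): H 2.20, Li 0.98, Be 1.57, B 2.04, O 3.44, Cl 3.16.
So from highest to lowest: O > Cl > H > B > Be > Li.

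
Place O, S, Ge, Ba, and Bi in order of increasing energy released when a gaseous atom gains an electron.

Ba < Bi < Ge < O < S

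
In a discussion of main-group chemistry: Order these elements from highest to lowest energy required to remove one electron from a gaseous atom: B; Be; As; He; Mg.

He, As, Be, B, Mg

Removing the outermost electron gets harder across a period and easier down a group.
Neither a single period nor a single group — weigh both effects.
B > Mg: relative to Mg, both the across-period and down-group shifts push B's first ionization energy up.
Be > B: this pair runs against the simple trend — see the exception note.
As > Be: period and group pull opposite ways; the across-period shift dominates (947 vs 900 kJ/mol).
He > As: both effects reinforce here, so He is clearly the higher of the two.
Note the exception: Be has a higher first ionization energy than B, contrary to the simple trend — removing B's lone 2p electron is easier than breaking Be's filled 2s².
Tabulated first ionization energy (kJ/mol): He 2372, Be 900, B 801, Mg 738, As 947.
So from highest to lowest: He > As > Be > B > Mg.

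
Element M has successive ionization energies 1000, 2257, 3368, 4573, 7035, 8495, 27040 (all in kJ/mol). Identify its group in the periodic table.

Group 16

Look for the largest jump between consecutive ionization energies: IE7/IE6 ≈ 3.2, far larger than any earlier ratio.
That jump marks the point where a core electron is being removed. So the atom has 6 valence electrons.
A main-group element with 6 valence electrons is in group 16.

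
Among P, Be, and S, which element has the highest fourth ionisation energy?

After 3 electrons have been removed, what remains? P³⁺ still has 2 valence electrons; Be³⁺ is already 1 electron into the core; S³⁺ still has 3 valence electrons.
Breaking into a closed-shell core is much more expensive than removing a leftover valence electron — Be has the largest IE_4 here.
Valence configurations: P³⁺ [Ne]3s², S³⁺ [Ne]3s²3p¹.
S³⁺ loses a lone 3p electron whereas P³⁺ must break into a filled 3s² pair, so IE_4(P) > IE_4(S) even though S has the higher nuclear charge.
Approximate IE_4 values (kJ/mol): P 4964, Be 21007, S 4556.
Putting it together, IE_4: S < P < Be.

Be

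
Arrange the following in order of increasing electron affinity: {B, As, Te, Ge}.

B < As < Ge < Te

B is in period 2, group 13; Ge is in period 4, group 14; As is in period 4, group 15; Te is in period 5, group 16.
EA tends to increase across a period and decrease down a group, though the pattern is less regular than for IE or radius.
Neither a single period nor a single group — weigh both effects.
As > B: the two effects oppose for this pair; the across-period effect wins (78 vs 27 kJ/mol).
Ge > As: this pair runs against the simple trend — see the exception note.
Te > Ge: the two effects oppose for this pair; the across-period effect wins (190 vs 119 kJ/mol).
Note the exception: Ge has a higher electron affinity than As, contrary to the simple trend — adding an electron to As's half-filled 4p³ is unfavourable, so Ge (4p²) has the more exothermic EA.
For reference (kJ/mol): B 27, Ge 119, As 78, Te 190.
So from lowest to highest: B < As < Ge < Te.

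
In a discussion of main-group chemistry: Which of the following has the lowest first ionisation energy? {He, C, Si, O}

Si

He is in period 1, group 18; C is in period 2, group 14; O is in period 2, group 16; Si is in period 3, group 14.
Removing the outermost electron gets harder across a period and easier down a group.
Neither a single period nor a single group — weigh both effects.
C > Si: they share group 14; the group trend gives C the larger value.
O > C: both are in period 2; the period trend gives O the larger value.
He > O: relative to O, both the across-period and down-group shifts push He's first ionization energy up.
Tabulated first ionization energy (kJ/mol): He 2372, C 1086, O 1314, Si 786.
The lowest first ionisation energy among these belongs to Si.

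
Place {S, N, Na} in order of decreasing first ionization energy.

Across a period the outer electron is held more tightly (higher IE₁); down a group it sits in a higher shell, more shielded, and comes off more easily.
Neither a single period nor a single group — weigh both effects.
S > Na: S lies to the right of Na in period 3, so the across-period effect alone puts S higher.
N > S: the two effects oppose for this pair; the down-group effect wins (1402 vs 1000 kJ/mol).
Tabulated first ionization energy (kJ/mol): N 1402, Na 496, S 1000.
So from highest to lowest: N > S > Na.

N, S, Na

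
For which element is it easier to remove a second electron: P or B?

Consider each +1 ion: P⁺ still has 4 valence electrons; B⁺ still has 2 valence electrons.
All are still removing valence electrons, so compare the +1 ions as you would atoms: IE_2 generally rises across a period (higher Z_eff) and falls down a group (larger shell), subject to the usual subshell exceptions.
Valence configurations: P⁺ [Ne]3s²3p², B⁺ [He]2s².
Tabulated IE_2 (kJ/mol): P 1907, B 2427.
Hence IE_2: P < B.

P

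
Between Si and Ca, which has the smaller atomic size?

Si

Si is in period 3, group 14; Ca is in period 4, group 2.
Atomic radius shrinks across a period as nuclear charge pulls the same shell inward, and grows down a group as new shells are added.
These span different periods and groups, so the two trends combine.
Ca > Si: both effects reinforce here, so Ca is clearly the larger of the two.
Tabulated atomic radius (pm): Si 116, Ca 171.
So Si has the smaller atomic size (Si < Ca).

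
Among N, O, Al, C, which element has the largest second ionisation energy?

Consider each +1 ion: N⁺ still has 4 valence electrons; O⁺ still has 5 valence electrons; Al⁺ still has 2 valence electrons; C⁺ still has 3 valence electrons.
All are still removing valence electrons, so compare the +1 ions as you would atoms: IE_2 generally rises across a period (higher Z_eff) and falls down a group (larger shell), subject to the usual subshell exceptions.
Valence configurations: N⁺ [He]2s²2p², O⁺ [He]2s²2p³, Al⁺ [Ne]3s², C⁺ [He]2s²2p¹.
Approximate IE_2 values (kJ/mol): N 2856, O 3388, Al 1817, C 2353.
Overall IE_2 order: Al < C < N < O.

O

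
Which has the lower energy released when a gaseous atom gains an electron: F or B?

B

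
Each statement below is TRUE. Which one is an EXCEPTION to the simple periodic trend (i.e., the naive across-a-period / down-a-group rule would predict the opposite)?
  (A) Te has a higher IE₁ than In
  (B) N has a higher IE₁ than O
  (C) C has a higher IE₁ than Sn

(B)

The general trend: IE₁ increases across a period and decreases down a group.
(A) Te (period 5, group 16) vs In (period 5, group 13): the stated order agrees with the simple trend.
(B) N (period 2, group 15) vs O (period 2, group 16): the stated order contradicts the simple trend.
(C) C (period 2, group 14) vs Sn (period 5, group 14): the stated order agrees with the simple trend.
The exception is (B): pairing an electron in O's 2p⁴ costs repulsion energy, so O ionizes more easily than half-filled N (2p³).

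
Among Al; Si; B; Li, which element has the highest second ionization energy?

Li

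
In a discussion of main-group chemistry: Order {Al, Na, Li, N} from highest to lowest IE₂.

Li > Na > N > Al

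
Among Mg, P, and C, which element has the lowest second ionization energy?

Mg

The second ionization energy removes an electron from the +1 ion. For each element: Mg⁺ still has 1 valence electron; P⁺ still has 4 valence electrons; C⁺ still has 3 valence electrons.
All are still removing valence electrons, so compare the +1 ions as you would atoms: IE_2 generally rises across a period (higher Z_eff) and falls down a group (larger shell), subject to the usual subshell exceptions.
Valence configurations: Mg⁺ [Ne]3s¹, P⁺ [Ne]3s²3p², C⁺ [He]2s²2p¹.
The numbers (kJ/mol): Mg 1451, P 1907, C 2353.
Putting it together, IE_2: Mg < P < C.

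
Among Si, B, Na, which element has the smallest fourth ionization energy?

After 3 electrons have been removed, what remains? Si³⁺ still has 1 valence electron; B³⁺ is the bare [He] core; Na³⁺ is already 2 electrons into the core.
Breaking into a closed-shell core is much more expensive than removing a leftover valence electron — Na and B have the largest IE_4 here.
Tabulated IE_4 (kJ/mol): Si 4356, B 25026, Na 9543.
So the fourth ionization energies run Si < Na < B.

Si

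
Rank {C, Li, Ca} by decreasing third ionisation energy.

Li > Ca > C

After 2 electrons have been removed, what remains? C²⁺ still has 2 valence electrons; Li²⁺ is already 1 electron into the core; Ca²⁺ is the bare [Ar] core.
Core electrons are held far more tightly than valence electrons, so Ca and Li top the IE_3 order.
Approximate IE_3 values (kJ/mol): C 4620, Li 11815, Ca 4912.
So the third ionization energies run C < Ca < Li.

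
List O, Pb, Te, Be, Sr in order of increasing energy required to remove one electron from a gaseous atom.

Be is in period 2, group 2; O is in period 2, group 16; Sr is in period 5, group 2; Te is in period 5, group 16; Pb is in period 6, group 14.
Across a period the outer electron is held more tightly (higher IE₁); down a group it sits in a higher shell, more shielded, and comes off more easily.
Neither a single period nor a single group — weigh both effects.
Pb > Sr: period and group pull opposite ways; the across-period shift dominates (716 vs 550 kJ/mol).
Te > Pb: relative to Pb, both the across-period and down-group shifts push Te's first ionization energy up.
Be > Te: period and group pull opposite ways; the down-group shift dominates (900 vs 869 kJ/mol).
O > Be: O lies to the right of Be in period 2, so the across-period effect alone puts O higher.
For reference (kJ/mol): Be 900, O 1314, Sr 550, Te 869, Pb 716.
So from lowest to highest: Sr < Pb < Te < Be < O.

Sr, Pb, Te, Be, O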